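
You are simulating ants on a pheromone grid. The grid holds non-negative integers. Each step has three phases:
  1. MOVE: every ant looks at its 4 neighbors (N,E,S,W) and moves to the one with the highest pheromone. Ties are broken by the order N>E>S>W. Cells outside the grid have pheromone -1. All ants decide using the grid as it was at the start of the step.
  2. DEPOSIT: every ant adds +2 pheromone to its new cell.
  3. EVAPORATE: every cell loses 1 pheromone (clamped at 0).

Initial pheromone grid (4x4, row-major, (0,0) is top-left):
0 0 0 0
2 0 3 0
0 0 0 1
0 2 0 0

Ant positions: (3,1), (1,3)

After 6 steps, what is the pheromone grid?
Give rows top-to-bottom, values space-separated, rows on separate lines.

After step 1: ants at (2,1),(1,2)
  0 0 0 0
  1 0 4 0
  0 1 0 0
  0 1 0 0
After step 2: ants at (3,1),(0,2)
  0 0 1 0
  0 0 3 0
  0 0 0 0
  0 2 0 0
After step 3: ants at (2,1),(1,2)
  0 0 0 0
  0 0 4 0
  0 1 0 0
  0 1 0 0
After step 4: ants at (3,1),(0,2)
  0 0 1 0
  0 0 3 0
  0 0 0 0
  0 2 0 0
After step 5: ants at (2,1),(1,2)
  0 0 0 0
  0 0 4 0
  0 1 0 0
  0 1 0 0
After step 6: ants at (3,1),(0,2)
  0 0 1 0
  0 0 3 0
  0 0 0 0
  0 2 0 0

0 0 1 0
0 0 3 0
0 0 0 0
0 2 0 0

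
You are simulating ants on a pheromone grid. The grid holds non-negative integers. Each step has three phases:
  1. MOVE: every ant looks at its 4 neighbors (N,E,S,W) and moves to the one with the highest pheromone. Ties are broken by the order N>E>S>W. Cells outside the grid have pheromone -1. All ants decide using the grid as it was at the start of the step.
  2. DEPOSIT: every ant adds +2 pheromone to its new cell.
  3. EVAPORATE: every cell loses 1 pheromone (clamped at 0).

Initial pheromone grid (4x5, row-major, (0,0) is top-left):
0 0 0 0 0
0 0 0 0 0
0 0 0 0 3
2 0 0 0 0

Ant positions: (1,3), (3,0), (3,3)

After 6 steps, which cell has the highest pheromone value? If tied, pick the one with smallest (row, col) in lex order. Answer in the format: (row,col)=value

Step 1: ant0:(1,3)->N->(0,3) | ant1:(3,0)->N->(2,0) | ant2:(3,3)->N->(2,3)
  grid max=2 at (2,4)
Step 2: ant0:(0,3)->E->(0,4) | ant1:(2,0)->S->(3,0) | ant2:(2,3)->E->(2,4)
  grid max=3 at (2,4)
Step 3: ant0:(0,4)->S->(1,4) | ant1:(3,0)->N->(2,0) | ant2:(2,4)->N->(1,4)
  grid max=3 at (1,4)
Step 4: ant0:(1,4)->S->(2,4) | ant1:(2,0)->S->(3,0) | ant2:(1,4)->S->(2,4)
  grid max=5 at (2,4)
Step 5: ant0:(2,4)->N->(1,4) | ant1:(3,0)->N->(2,0) | ant2:(2,4)->N->(1,4)
  grid max=5 at (1,4)
Step 6: ant0:(1,4)->S->(2,4) | ant1:(2,0)->S->(3,0) | ant2:(1,4)->S->(2,4)
  grid max=7 at (2,4)
Final grid:
  0 0 0 0 0
  0 0 0 0 4
  0 0 0 0 7
  2 0 0 0 0
Max pheromone 7 at (2,4)

Answer: (2,4)=7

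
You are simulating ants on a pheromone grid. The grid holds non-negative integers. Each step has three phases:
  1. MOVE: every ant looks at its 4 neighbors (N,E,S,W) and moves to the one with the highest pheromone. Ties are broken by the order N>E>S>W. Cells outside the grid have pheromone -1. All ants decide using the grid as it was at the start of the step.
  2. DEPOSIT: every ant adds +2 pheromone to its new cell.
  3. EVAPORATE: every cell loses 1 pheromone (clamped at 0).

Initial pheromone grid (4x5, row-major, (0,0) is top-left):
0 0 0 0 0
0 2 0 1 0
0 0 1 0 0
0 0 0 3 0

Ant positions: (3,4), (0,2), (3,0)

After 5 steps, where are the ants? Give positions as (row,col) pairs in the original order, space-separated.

Step 1: ant0:(3,4)->W->(3,3) | ant1:(0,2)->E->(0,3) | ant2:(3,0)->N->(2,0)
  grid max=4 at (3,3)
Step 2: ant0:(3,3)->N->(2,3) | ant1:(0,3)->E->(0,4) | ant2:(2,0)->N->(1,0)
  grid max=3 at (3,3)
Step 3: ant0:(2,3)->S->(3,3) | ant1:(0,4)->S->(1,4) | ant2:(1,0)->N->(0,0)
  grid max=4 at (3,3)
Step 4: ant0:(3,3)->N->(2,3) | ant1:(1,4)->N->(0,4) | ant2:(0,0)->E->(0,1)
  grid max=3 at (3,3)
Step 5: ant0:(2,3)->S->(3,3) | ant1:(0,4)->S->(1,4) | ant2:(0,1)->E->(0,2)
  grid max=4 at (3,3)

(3,3) (1,4) (0,2)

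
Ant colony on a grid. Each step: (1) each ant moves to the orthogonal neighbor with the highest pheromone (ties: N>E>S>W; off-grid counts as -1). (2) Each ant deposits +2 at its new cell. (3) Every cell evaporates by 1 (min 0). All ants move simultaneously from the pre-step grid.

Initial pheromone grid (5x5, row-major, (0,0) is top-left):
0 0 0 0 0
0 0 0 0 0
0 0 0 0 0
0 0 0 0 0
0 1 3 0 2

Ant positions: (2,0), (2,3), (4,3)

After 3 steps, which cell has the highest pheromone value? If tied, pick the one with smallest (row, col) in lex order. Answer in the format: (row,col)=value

Answer: (4,2)=4

Derivation:
Step 1: ant0:(2,0)->N->(1,0) | ant1:(2,3)->N->(1,3) | ant2:(4,3)->W->(4,2)
  grid max=4 at (4,2)
Step 2: ant0:(1,0)->N->(0,0) | ant1:(1,3)->N->(0,3) | ant2:(4,2)->N->(3,2)
  grid max=3 at (4,2)
Step 3: ant0:(0,0)->E->(0,1) | ant1:(0,3)->E->(0,4) | ant2:(3,2)->S->(4,2)
  grid max=4 at (4,2)
Final grid:
  0 1 0 0 1
  0 0 0 0 0
  0 0 0 0 0
  0 0 0 0 0
  0 0 4 0 0
Max pheromone 4 at (4,2)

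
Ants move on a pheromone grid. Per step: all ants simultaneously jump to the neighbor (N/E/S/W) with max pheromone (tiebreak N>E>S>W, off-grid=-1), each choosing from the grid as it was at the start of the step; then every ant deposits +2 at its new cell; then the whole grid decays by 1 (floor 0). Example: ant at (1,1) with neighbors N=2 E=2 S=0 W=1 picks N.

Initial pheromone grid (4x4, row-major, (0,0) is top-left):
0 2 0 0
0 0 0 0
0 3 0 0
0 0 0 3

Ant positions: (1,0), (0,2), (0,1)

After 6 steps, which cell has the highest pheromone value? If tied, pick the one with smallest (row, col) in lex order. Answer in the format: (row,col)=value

Step 1: ant0:(1,0)->N->(0,0) | ant1:(0,2)->W->(0,1) | ant2:(0,1)->E->(0,2)
  grid max=3 at (0,1)
Step 2: ant0:(0,0)->E->(0,1) | ant1:(0,1)->E->(0,2) | ant2:(0,2)->W->(0,1)
  grid max=6 at (0,1)
Step 3: ant0:(0,1)->E->(0,2) | ant1:(0,2)->W->(0,1) | ant2:(0,1)->E->(0,2)
  grid max=7 at (0,1)
Step 4: ant0:(0,2)->W->(0,1) | ant1:(0,1)->E->(0,2) | ant2:(0,2)->W->(0,1)
  grid max=10 at (0,1)
Step 5: ant0:(0,1)->E->(0,2) | ant1:(0,2)->W->(0,1) | ant2:(0,1)->E->(0,2)
  grid max=11 at (0,1)
Step 6: ant0:(0,2)->W->(0,1) | ant1:(0,1)->E->(0,2) | ant2:(0,2)->W->(0,1)
  grid max=14 at (0,1)
Final grid:
  0 14 10 0
  0 0 0 0
  0 0 0 0
  0 0 0 0
Max pheromone 14 at (0,1)

Answer: (0,1)=14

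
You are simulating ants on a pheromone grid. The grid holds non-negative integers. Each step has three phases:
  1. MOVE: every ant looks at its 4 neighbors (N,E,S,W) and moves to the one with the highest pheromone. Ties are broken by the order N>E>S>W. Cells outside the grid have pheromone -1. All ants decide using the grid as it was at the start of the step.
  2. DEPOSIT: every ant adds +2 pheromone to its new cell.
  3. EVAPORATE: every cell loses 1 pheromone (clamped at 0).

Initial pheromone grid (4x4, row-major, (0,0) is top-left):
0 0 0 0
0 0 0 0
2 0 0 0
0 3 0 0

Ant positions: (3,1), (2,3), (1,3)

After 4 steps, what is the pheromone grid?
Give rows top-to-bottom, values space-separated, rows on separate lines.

After step 1: ants at (2,1),(1,3),(0,3)
  0 0 0 1
  0 0 0 1
  1 1 0 0
  0 2 0 0
After step 2: ants at (3,1),(0,3),(1,3)
  0 0 0 2
  0 0 0 2
  0 0 0 0
  0 3 0 0
After step 3: ants at (2,1),(1,3),(0,3)
  0 0 0 3
  0 0 0 3
  0 1 0 0
  0 2 0 0
After step 4: ants at (3,1),(0,3),(1,3)
  0 0 0 4
  0 0 0 4
  0 0 0 0
  0 3 0 0

0 0 0 4
0 0 0 4
0 0 0 0
0 3 0 0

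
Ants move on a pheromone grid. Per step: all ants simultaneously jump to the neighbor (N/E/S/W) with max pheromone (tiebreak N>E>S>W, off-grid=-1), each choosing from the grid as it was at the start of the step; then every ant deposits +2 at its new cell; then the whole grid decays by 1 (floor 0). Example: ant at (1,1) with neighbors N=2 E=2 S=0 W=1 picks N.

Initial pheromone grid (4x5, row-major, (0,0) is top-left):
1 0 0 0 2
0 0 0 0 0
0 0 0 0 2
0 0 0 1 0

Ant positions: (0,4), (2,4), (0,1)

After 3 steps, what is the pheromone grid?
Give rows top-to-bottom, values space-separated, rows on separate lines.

After step 1: ants at (1,4),(1,4),(0,0)
  2 0 0 0 1
  0 0 0 0 3
  0 0 0 0 1
  0 0 0 0 0
After step 2: ants at (0,4),(0,4),(0,1)
  1 1 0 0 4
  0 0 0 0 2
  0 0 0 0 0
  0 0 0 0 0
After step 3: ants at (1,4),(1,4),(0,0)
  2 0 0 0 3
  0 0 0 0 5
  0 0 0 0 0
  0 0 0 0 0

2 0 0 0 3
0 0 0 0 5
0 0 0 0 0
0 0 0 0 0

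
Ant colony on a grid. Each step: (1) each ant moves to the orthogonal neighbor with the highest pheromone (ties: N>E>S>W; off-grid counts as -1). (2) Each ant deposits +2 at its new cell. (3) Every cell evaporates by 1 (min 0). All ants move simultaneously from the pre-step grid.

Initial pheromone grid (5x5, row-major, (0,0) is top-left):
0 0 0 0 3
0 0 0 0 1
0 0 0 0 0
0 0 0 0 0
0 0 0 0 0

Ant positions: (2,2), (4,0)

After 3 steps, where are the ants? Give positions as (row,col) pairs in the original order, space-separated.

Step 1: ant0:(2,2)->N->(1,2) | ant1:(4,0)->N->(3,0)
  grid max=2 at (0,4)
Step 2: ant0:(1,2)->N->(0,2) | ant1:(3,0)->N->(2,0)
  grid max=1 at (0,2)
Step 3: ant0:(0,2)->E->(0,3) | ant1:(2,0)->N->(1,0)
  grid max=1 at (0,3)

(0,3) (1,0)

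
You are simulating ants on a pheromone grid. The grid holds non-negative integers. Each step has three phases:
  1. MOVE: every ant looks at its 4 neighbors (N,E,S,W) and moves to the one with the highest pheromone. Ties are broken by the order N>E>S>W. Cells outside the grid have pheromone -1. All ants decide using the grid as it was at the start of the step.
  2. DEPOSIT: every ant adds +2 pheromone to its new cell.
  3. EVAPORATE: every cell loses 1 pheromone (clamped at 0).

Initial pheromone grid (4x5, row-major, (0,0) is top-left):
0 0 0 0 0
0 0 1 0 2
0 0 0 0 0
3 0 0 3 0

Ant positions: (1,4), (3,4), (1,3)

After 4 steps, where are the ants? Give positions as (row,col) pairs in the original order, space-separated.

Step 1: ant0:(1,4)->N->(0,4) | ant1:(3,4)->W->(3,3) | ant2:(1,3)->E->(1,4)
  grid max=4 at (3,3)
Step 2: ant0:(0,4)->S->(1,4) | ant1:(3,3)->N->(2,3) | ant2:(1,4)->N->(0,4)
  grid max=4 at (1,4)
Step 3: ant0:(1,4)->N->(0,4) | ant1:(2,3)->S->(3,3) | ant2:(0,4)->S->(1,4)
  grid max=5 at (1,4)
Step 4: ant0:(0,4)->S->(1,4) | ant1:(3,3)->N->(2,3) | ant2:(1,4)->N->(0,4)
  grid max=6 at (1,4)

(1,4) (2,3) (0,4)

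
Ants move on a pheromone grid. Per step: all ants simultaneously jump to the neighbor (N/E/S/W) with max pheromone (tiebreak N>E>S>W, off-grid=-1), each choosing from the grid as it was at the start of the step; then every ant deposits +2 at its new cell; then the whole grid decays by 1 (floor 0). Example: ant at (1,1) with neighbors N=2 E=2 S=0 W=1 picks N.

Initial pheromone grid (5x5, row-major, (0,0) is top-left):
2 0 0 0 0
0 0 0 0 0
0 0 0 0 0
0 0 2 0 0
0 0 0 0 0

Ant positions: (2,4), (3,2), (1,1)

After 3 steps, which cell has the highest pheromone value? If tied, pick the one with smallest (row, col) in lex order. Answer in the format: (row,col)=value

Step 1: ant0:(2,4)->N->(1,4) | ant1:(3,2)->N->(2,2) | ant2:(1,1)->N->(0,1)
  grid max=1 at (0,0)
Step 2: ant0:(1,4)->N->(0,4) | ant1:(2,2)->S->(3,2) | ant2:(0,1)->W->(0,0)
  grid max=2 at (0,0)
Step 3: ant0:(0,4)->S->(1,4) | ant1:(3,2)->N->(2,2) | ant2:(0,0)->E->(0,1)
  grid max=1 at (0,0)
Final grid:
  1 1 0 0 0
  0 0 0 0 1
  0 0 1 0 0
  0 0 1 0 0
  0 0 0 0 0
Max pheromone 1 at (0,0)

Answer: (0,0)=1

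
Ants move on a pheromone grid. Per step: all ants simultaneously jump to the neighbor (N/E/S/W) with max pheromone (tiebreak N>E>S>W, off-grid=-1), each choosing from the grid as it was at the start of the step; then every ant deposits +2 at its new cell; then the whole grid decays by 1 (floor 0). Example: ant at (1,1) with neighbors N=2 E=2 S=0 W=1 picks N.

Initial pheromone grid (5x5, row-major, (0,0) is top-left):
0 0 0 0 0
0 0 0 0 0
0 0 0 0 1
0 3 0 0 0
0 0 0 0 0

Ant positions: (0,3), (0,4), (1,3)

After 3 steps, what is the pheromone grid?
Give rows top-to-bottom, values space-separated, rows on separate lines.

After step 1: ants at (0,4),(1,4),(0,3)
  0 0 0 1 1
  0 0 0 0 1
  0 0 0 0 0
  0 2 0 0 0
  0 0 0 0 0
After step 2: ants at (1,4),(0,4),(0,4)
  0 0 0 0 4
  0 0 0 0 2
  0 0 0 0 0
  0 1 0 0 0
  0 0 0 0 0
After step 3: ants at (0,4),(1,4),(1,4)
  0 0 0 0 5
  0 0 0 0 5
  0 0 0 0 0
  0 0 0 0 0
  0 0 0 0 0

0 0 0 0 5
0 0 0 0 5
0 0 0 0 0
0 0 0 0 0
0 0 0 0 0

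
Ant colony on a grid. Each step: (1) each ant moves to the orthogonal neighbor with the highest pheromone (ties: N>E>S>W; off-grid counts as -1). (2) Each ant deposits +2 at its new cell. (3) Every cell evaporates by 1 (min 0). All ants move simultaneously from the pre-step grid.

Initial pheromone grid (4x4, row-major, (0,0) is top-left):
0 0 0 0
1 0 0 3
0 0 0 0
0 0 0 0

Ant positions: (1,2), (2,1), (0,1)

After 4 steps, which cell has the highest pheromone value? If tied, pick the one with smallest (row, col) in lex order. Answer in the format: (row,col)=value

Answer: (0,3)=7

Derivation:
Step 1: ant0:(1,2)->E->(1,3) | ant1:(2,1)->N->(1,1) | ant2:(0,1)->E->(0,2)
  grid max=4 at (1,3)
Step 2: ant0:(1,3)->N->(0,3) | ant1:(1,1)->N->(0,1) | ant2:(0,2)->E->(0,3)
  grid max=3 at (0,3)
Step 3: ant0:(0,3)->S->(1,3) | ant1:(0,1)->E->(0,2) | ant2:(0,3)->S->(1,3)
  grid max=6 at (1,3)
Step 4: ant0:(1,3)->N->(0,3) | ant1:(0,2)->E->(0,3) | ant2:(1,3)->N->(0,3)
  grid max=7 at (0,3)
Final grid:
  0 0 0 7
  0 0 0 5
  0 0 0 0
  0 0 0 0
Max pheromone 7 at (0,3)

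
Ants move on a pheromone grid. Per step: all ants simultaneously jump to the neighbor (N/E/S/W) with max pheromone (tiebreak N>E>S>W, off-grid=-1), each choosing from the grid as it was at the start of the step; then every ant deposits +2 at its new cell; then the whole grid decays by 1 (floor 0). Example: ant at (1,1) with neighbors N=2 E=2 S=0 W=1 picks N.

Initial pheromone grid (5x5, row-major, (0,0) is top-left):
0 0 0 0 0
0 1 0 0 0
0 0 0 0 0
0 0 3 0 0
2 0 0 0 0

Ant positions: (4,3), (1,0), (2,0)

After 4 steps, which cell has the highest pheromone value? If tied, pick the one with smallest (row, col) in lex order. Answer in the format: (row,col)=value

Answer: (1,1)=5

Derivation:
Step 1: ant0:(4,3)->N->(3,3) | ant1:(1,0)->E->(1,1) | ant2:(2,0)->N->(1,0)
  grid max=2 at (1,1)
Step 2: ant0:(3,3)->W->(3,2) | ant1:(1,1)->W->(1,0) | ant2:(1,0)->E->(1,1)
  grid max=3 at (1,1)
Step 3: ant0:(3,2)->N->(2,2) | ant1:(1,0)->E->(1,1) | ant2:(1,1)->W->(1,0)
  grid max=4 at (1,1)
Step 4: ant0:(2,2)->S->(3,2) | ant1:(1,1)->W->(1,0) | ant2:(1,0)->E->(1,1)
  grid max=5 at (1,1)
Final grid:
  0 0 0 0 0
  4 5 0 0 0
  0 0 0 0 0
  0 0 3 0 0
  0 0 0 0 0
Max pheromone 5 at (1,1)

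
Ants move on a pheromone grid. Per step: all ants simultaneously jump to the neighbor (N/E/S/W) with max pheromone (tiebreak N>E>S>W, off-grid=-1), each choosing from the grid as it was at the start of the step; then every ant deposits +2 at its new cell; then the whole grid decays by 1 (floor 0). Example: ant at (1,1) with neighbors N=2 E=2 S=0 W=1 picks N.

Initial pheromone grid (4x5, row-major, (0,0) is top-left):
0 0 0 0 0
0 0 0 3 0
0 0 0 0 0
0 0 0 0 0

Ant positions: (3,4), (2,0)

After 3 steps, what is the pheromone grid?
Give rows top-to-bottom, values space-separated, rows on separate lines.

After step 1: ants at (2,4),(1,0)
  0 0 0 0 0
  1 0 0 2 0
  0 0 0 0 1
  0 0 0 0 0
After step 2: ants at (1,4),(0,0)
  1 0 0 0 0
  0 0 0 1 1
  0 0 0 0 0
  0 0 0 0 0
After step 3: ants at (1,3),(0,1)
  0 1 0 0 0
  0 0 0 2 0
  0 0 0 0 0
  0 0 0 0 0

0 1 0 0 0
0 0 0 2 0
0 0 0 0 0
0 0 0 0 0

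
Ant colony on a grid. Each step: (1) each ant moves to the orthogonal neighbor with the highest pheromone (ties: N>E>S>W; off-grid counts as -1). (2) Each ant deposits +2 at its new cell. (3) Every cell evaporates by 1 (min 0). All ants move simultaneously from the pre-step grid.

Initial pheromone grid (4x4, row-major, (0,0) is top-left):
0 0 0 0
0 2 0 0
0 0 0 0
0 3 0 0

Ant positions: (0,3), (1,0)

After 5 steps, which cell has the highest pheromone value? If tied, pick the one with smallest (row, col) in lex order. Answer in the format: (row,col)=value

Step 1: ant0:(0,3)->S->(1,3) | ant1:(1,0)->E->(1,1)
  grid max=3 at (1,1)
Step 2: ant0:(1,3)->N->(0,3) | ant1:(1,1)->N->(0,1)
  grid max=2 at (1,1)
Step 3: ant0:(0,3)->S->(1,3) | ant1:(0,1)->S->(1,1)
  grid max=3 at (1,1)
Step 4: ant0:(1,3)->N->(0,3) | ant1:(1,1)->N->(0,1)
  grid max=2 at (1,1)
Step 5: ant0:(0,3)->S->(1,3) | ant1:(0,1)->S->(1,1)
  grid max=3 at (1,1)
Final grid:
  0 0 0 0
  0 3 0 1
  0 0 0 0
  0 0 0 0
Max pheromone 3 at (1,1)

Answer: (1,1)=3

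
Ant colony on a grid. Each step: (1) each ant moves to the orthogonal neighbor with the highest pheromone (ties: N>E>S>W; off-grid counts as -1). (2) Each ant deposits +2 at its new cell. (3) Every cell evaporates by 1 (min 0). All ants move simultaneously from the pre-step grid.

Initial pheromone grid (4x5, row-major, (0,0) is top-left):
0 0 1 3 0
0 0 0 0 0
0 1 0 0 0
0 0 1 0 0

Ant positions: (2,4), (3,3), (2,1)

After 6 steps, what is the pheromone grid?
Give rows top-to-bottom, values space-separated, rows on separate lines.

After step 1: ants at (1,4),(3,2),(1,1)
  0 0 0 2 0
  0 1 0 0 1
  0 0 0 0 0
  0 0 2 0 0
After step 2: ants at (0,4),(2,2),(0,1)
  0 1 0 1 1
  0 0 0 0 0
  0 0 1 0 0
  0 0 1 0 0
After step 3: ants at (0,3),(3,2),(0,2)
  0 0 1 2 0
  0 0 0 0 0
  0 0 0 0 0
  0 0 2 0 0
After step 4: ants at (0,2),(2,2),(0,3)
  0 0 2 3 0
  0 0 0 0 0
  0 0 1 0 0
  0 0 1 0 0
After step 5: ants at (0,3),(3,2),(0,2)
  0 0 3 4 0
  0 0 0 0 0
  0 0 0 0 0
  0 0 2 0 0
After step 6: ants at (0,2),(2,2),(0,3)
  0 0 4 5 0
  0 0 0 0 0
  0 0 1 0 0
  0 0 1 0 0

0 0 4 5 0
0 0 0 0 0
0 0 1 0 0
0 0 1 0 0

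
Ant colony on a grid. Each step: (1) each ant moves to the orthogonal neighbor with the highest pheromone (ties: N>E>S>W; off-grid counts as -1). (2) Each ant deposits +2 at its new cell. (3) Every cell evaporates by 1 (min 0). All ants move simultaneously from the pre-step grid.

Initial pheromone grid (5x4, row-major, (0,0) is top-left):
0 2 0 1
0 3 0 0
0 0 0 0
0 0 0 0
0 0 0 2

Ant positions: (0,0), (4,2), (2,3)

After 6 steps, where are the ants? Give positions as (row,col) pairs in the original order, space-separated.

Step 1: ant0:(0,0)->E->(0,1) | ant1:(4,2)->E->(4,3) | ant2:(2,3)->N->(1,3)
  grid max=3 at (0,1)
Step 2: ant0:(0,1)->S->(1,1) | ant1:(4,3)->N->(3,3) | ant2:(1,3)->N->(0,3)
  grid max=3 at (1,1)
Step 3: ant0:(1,1)->N->(0,1) | ant1:(3,3)->S->(4,3) | ant2:(0,3)->S->(1,3)
  grid max=3 at (0,1)
Step 4: ant0:(0,1)->S->(1,1) | ant1:(4,3)->N->(3,3) | ant2:(1,3)->N->(0,3)
  grid max=3 at (1,1)
Step 5: ant0:(1,1)->N->(0,1) | ant1:(3,3)->S->(4,3) | ant2:(0,3)->S->(1,3)
  grid max=3 at (0,1)
Step 6: ant0:(0,1)->S->(1,1) | ant1:(4,3)->N->(3,3) | ant2:(1,3)->N->(0,3)
  grid max=3 at (1,1)

(1,1) (3,3) (0,3)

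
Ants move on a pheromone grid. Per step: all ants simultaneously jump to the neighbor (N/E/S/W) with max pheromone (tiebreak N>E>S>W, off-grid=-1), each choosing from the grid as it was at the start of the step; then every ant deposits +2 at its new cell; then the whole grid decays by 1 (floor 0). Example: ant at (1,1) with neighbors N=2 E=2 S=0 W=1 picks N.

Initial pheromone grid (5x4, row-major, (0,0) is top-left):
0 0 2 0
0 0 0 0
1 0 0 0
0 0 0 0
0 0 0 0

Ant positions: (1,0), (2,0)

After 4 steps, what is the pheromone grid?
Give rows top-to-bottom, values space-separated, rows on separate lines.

After step 1: ants at (2,0),(1,0)
  0 0 1 0
  1 0 0 0
  2 0 0 0
  0 0 0 0
  0 0 0 0
After step 2: ants at (1,0),(2,0)
  0 0 0 0
  2 0 0 0
  3 0 0 0
  0 0 0 0
  0 0 0 0
After step 3: ants at (2,0),(1,0)
  0 0 0 0
  3 0 0 0
  4 0 0 0
  0 0 0 0
  0 0 0 0
After step 4: ants at (1,0),(2,0)
  0 0 0 0
  4 0 0 0
  5 0 0 0
  0 0 0 0
  0 0 0 0

0 0 0 0
4 0 0 0
5 0 0 0
0 0 0 0
0 0 0 0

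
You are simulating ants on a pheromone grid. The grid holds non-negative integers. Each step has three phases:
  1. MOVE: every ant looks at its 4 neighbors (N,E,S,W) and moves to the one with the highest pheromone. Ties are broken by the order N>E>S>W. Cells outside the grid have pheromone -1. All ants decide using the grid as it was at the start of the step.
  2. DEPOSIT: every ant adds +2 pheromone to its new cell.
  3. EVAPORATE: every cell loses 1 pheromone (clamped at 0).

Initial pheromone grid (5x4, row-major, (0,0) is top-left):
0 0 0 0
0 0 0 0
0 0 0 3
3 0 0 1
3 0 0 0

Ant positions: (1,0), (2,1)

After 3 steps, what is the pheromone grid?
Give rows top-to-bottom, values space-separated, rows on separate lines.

After step 1: ants at (0,0),(1,1)
  1 0 0 0
  0 1 0 0
  0 0 0 2
  2 0 0 0
  2 0 0 0
After step 2: ants at (0,1),(0,1)
  0 3 0 0
  0 0 0 0
  0 0 0 1
  1 0 0 0
  1 0 0 0
After step 3: ants at (0,2),(0,2)
  0 2 3 0
  0 0 0 0
  0 0 0 0
  0 0 0 0
  0 0 0 0

0 2 3 0
0 0 0 0
0 0 0 0
0 0 0 0
0 0 0 0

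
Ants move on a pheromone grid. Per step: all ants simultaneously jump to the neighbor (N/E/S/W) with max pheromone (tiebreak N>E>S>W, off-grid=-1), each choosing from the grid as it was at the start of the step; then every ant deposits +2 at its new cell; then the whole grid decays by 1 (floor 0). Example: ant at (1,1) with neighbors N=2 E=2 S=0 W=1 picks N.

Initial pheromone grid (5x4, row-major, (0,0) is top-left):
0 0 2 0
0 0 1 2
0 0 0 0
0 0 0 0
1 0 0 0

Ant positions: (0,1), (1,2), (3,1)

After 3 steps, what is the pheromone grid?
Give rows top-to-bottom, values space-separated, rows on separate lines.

After step 1: ants at (0,2),(0,2),(2,1)
  0 0 5 0
  0 0 0 1
  0 1 0 0
  0 0 0 0
  0 0 0 0
After step 2: ants at (0,3),(0,3),(1,1)
  0 0 4 3
  0 1 0 0
  0 0 0 0
  0 0 0 0
  0 0 0 0
After step 3: ants at (0,2),(0,2),(0,1)
  0 1 7 2
  0 0 0 0
  0 0 0 0
  0 0 0 0
  0 0 0 0

0 1 7 2
0 0 0 0
0 0 0 0
0 0 0 0
0 0 0 0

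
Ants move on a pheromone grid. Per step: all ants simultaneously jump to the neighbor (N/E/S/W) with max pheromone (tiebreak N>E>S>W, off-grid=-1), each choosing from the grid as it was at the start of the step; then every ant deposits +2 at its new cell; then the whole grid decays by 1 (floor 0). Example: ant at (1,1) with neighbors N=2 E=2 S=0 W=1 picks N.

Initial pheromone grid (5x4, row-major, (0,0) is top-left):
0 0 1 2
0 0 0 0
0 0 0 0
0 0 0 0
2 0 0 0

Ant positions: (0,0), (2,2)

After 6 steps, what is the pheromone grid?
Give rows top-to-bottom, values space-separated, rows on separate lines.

After step 1: ants at (0,1),(1,2)
  0 1 0 1
  0 0 1 0
  0 0 0 0
  0 0 0 0
  1 0 0 0
After step 2: ants at (0,2),(0,2)
  0 0 3 0
  0 0 0 0
  0 0 0 0
  0 0 0 0
  0 0 0 0
After step 3: ants at (0,3),(0,3)
  0 0 2 3
  0 0 0 0
  0 0 0 0
  0 0 0 0
  0 0 0 0
After step 4: ants at (0,2),(0,2)
  0 0 5 2
  0 0 0 0
  0 0 0 0
  0 0 0 0
  0 0 0 0
After step 5: ants at (0,3),(0,3)
  0 0 4 5
  0 0 0 0
  0 0 0 0
  0 0 0 0
  0 0 0 0
After step 6: ants at (0,2),(0,2)
  0 0 7 4
  0 0 0 0
  0 0 0 0
  0 0 0 0
  0 0 0 0

0 0 7 4
0 0 0 0
0 0 0 0
0 0 0 0
0 0 0 0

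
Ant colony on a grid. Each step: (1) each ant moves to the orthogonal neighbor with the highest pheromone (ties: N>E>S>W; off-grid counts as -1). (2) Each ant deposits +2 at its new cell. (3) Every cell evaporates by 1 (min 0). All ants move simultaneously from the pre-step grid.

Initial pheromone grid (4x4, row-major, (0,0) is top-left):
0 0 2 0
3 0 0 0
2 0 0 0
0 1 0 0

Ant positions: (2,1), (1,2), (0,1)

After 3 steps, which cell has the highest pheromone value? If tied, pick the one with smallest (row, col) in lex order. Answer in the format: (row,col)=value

Step 1: ant0:(2,1)->W->(2,0) | ant1:(1,2)->N->(0,2) | ant2:(0,1)->E->(0,2)
  grid max=5 at (0,2)
Step 2: ant0:(2,0)->N->(1,0) | ant1:(0,2)->E->(0,3) | ant2:(0,2)->E->(0,3)
  grid max=4 at (0,2)
Step 3: ant0:(1,0)->S->(2,0) | ant1:(0,3)->W->(0,2) | ant2:(0,3)->W->(0,2)
  grid max=7 at (0,2)
Final grid:
  0 0 7 2
  2 0 0 0
  3 0 0 0
  0 0 0 0
Max pheromone 7 at (0,2)

Answer: (0,2)=7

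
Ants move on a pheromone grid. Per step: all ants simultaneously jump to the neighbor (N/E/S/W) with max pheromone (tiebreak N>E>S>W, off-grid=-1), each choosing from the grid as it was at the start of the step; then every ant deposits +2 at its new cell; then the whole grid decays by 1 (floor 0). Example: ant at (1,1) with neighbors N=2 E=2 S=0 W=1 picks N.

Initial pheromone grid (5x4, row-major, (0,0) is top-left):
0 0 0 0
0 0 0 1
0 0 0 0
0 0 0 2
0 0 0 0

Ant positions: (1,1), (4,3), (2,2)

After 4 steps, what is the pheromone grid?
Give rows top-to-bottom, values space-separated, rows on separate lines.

After step 1: ants at (0,1),(3,3),(1,2)
  0 1 0 0
  0 0 1 0
  0 0 0 0
  0 0 0 3
  0 0 0 0
After step 2: ants at (0,2),(2,3),(0,2)
  0 0 3 0
  0 0 0 0
  0 0 0 1
  0 0 0 2
  0 0 0 0
After step 3: ants at (0,3),(3,3),(0,3)
  0 0 2 3
  0 0 0 0
  0 0 0 0
  0 0 0 3
  0 0 0 0
After step 4: ants at (0,2),(2,3),(0,2)
  0 0 5 2
  0 0 0 0
  0 0 0 1
  0 0 0 2
  0 0 0 0

0 0 5 2
0 0 0 0
0 0 0 1
0 0 0 2
0 0 0 0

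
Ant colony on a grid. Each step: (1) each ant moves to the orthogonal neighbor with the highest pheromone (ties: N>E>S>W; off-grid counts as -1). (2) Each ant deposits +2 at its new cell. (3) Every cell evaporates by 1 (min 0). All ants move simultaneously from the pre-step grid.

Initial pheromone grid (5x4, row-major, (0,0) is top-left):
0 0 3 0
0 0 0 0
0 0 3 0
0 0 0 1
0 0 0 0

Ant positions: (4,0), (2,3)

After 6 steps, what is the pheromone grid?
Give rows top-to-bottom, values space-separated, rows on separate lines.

After step 1: ants at (3,0),(2,2)
  0 0 2 0
  0 0 0 0
  0 0 4 0
  1 0 0 0
  0 0 0 0
After step 2: ants at (2,0),(1,2)
  0 0 1 0
  0 0 1 0
  1 0 3 0
  0 0 0 0
  0 0 0 0
After step 3: ants at (1,0),(2,2)
  0 0 0 0
  1 0 0 0
  0 0 4 0
  0 0 0 0
  0 0 0 0
After step 4: ants at (0,0),(1,2)
  1 0 0 0
  0 0 1 0
  0 0 3 0
  0 0 0 0
  0 0 0 0
After step 5: ants at (0,1),(2,2)
  0 1 0 0
  0 0 0 0
  0 0 4 0
  0 0 0 0
  0 0 0 0
After step 6: ants at (0,2),(1,2)
  0 0 1 0
  0 0 1 0
  0 0 3 0
  0 0 0 0
  0 0 0 0

0 0 1 0
0 0 1 0
0 0 3 0
0 0 0 0
0 0 0 0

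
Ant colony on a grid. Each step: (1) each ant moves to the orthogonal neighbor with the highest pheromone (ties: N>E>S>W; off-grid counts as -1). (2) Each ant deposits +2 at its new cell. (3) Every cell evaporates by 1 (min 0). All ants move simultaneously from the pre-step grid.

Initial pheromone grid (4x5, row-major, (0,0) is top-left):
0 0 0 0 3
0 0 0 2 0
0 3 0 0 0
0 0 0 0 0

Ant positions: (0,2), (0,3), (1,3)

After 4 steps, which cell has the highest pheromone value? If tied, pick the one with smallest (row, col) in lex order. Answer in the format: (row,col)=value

Step 1: ant0:(0,2)->E->(0,3) | ant1:(0,3)->E->(0,4) | ant2:(1,3)->N->(0,3)
  grid max=4 at (0,4)
Step 2: ant0:(0,3)->E->(0,4) | ant1:(0,4)->W->(0,3) | ant2:(0,3)->E->(0,4)
  grid max=7 at (0,4)
Step 3: ant0:(0,4)->W->(0,3) | ant1:(0,3)->E->(0,4) | ant2:(0,4)->W->(0,3)
  grid max=8 at (0,4)
Step 4: ant0:(0,3)->E->(0,4) | ant1:(0,4)->W->(0,3) | ant2:(0,3)->E->(0,4)
  grid max=11 at (0,4)
Final grid:
  0 0 0 8 11
  0 0 0 0 0
  0 0 0 0 0
  0 0 0 0 0
Max pheromone 11 at (0,4)

Answer: (0,4)=11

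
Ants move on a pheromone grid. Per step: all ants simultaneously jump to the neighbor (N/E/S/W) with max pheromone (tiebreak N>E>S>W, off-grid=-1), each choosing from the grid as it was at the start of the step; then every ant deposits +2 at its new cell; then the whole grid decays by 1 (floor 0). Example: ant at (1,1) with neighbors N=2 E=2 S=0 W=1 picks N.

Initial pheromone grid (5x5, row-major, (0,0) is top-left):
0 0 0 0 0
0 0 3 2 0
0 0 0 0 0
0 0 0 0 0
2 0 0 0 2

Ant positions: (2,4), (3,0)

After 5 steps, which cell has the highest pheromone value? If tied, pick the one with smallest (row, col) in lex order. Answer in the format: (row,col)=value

Step 1: ant0:(2,4)->N->(1,4) | ant1:(3,0)->S->(4,0)
  grid max=3 at (4,0)
Step 2: ant0:(1,4)->W->(1,3) | ant1:(4,0)->N->(3,0)
  grid max=2 at (1,3)
Step 3: ant0:(1,3)->W->(1,2) | ant1:(3,0)->S->(4,0)
  grid max=3 at (4,0)
Step 4: ant0:(1,2)->E->(1,3) | ant1:(4,0)->N->(3,0)
  grid max=2 at (1,3)
Step 5: ant0:(1,3)->W->(1,2) | ant1:(3,0)->S->(4,0)
  grid max=3 at (4,0)
Final grid:
  0 0 0 0 0
  0 0 2 1 0
  0 0 0 0 0
  0 0 0 0 0
  3 0 0 0 0
Max pheromone 3 at (4,0)

Answer: (4,0)=3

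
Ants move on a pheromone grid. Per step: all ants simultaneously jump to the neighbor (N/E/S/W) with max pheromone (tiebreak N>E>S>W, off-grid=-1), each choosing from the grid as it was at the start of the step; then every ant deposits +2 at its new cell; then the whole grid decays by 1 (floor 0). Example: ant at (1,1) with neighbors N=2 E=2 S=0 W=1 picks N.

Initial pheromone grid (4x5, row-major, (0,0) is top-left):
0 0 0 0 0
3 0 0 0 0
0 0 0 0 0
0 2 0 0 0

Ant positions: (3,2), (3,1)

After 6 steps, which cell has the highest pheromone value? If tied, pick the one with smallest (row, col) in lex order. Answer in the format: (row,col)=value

Step 1: ant0:(3,2)->W->(3,1) | ant1:(3,1)->N->(2,1)
  grid max=3 at (3,1)
Step 2: ant0:(3,1)->N->(2,1) | ant1:(2,1)->S->(3,1)
  grid max=4 at (3,1)
Step 3: ant0:(2,1)->S->(3,1) | ant1:(3,1)->N->(2,1)
  grid max=5 at (3,1)
Step 4: ant0:(3,1)->N->(2,1) | ant1:(2,1)->S->(3,1)
  grid max=6 at (3,1)
Step 5: ant0:(2,1)->S->(3,1) | ant1:(3,1)->N->(2,1)
  grid max=7 at (3,1)
Step 6: ant0:(3,1)->N->(2,1) | ant1:(2,1)->S->(3,1)
  grid max=8 at (3,1)
Final grid:
  0 0 0 0 0
  0 0 0 0 0
  0 6 0 0 0
  0 8 0 0 0
Max pheromone 8 at (3,1)

Answer: (3,1)=8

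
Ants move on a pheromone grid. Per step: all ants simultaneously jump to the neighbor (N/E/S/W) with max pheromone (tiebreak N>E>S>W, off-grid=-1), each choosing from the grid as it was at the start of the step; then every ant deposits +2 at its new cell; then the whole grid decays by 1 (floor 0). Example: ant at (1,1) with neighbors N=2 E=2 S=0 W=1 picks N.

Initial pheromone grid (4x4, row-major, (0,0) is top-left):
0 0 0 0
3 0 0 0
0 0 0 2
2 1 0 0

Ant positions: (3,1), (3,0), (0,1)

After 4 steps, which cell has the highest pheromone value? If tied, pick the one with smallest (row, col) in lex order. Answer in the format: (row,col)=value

Answer: (3,0)=6

Derivation:
Step 1: ant0:(3,1)->W->(3,0) | ant1:(3,0)->E->(3,1) | ant2:(0,1)->E->(0,2)
  grid max=3 at (3,0)
Step 2: ant0:(3,0)->E->(3,1) | ant1:(3,1)->W->(3,0) | ant2:(0,2)->E->(0,3)
  grid max=4 at (3,0)
Step 3: ant0:(3,1)->W->(3,0) | ant1:(3,0)->E->(3,1) | ant2:(0,3)->S->(1,3)
  grid max=5 at (3,0)
Step 4: ant0:(3,0)->E->(3,1) | ant1:(3,1)->W->(3,0) | ant2:(1,3)->N->(0,3)
  grid max=6 at (3,0)
Final grid:
  0 0 0 1
  0 0 0 0
  0 0 0 0
  6 5 0 0
Max pheromone 6 at (3,0)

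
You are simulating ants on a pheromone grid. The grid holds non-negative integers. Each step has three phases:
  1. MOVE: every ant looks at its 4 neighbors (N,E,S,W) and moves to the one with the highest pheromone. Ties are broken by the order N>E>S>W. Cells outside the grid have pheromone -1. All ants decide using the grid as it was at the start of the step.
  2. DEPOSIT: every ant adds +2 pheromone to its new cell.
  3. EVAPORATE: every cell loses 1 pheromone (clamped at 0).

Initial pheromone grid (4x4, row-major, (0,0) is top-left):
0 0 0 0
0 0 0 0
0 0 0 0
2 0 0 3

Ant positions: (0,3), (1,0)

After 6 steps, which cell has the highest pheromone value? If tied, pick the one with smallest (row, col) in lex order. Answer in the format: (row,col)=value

Answer: (0,3)=5

Derivation:
Step 1: ant0:(0,3)->S->(1,3) | ant1:(1,0)->N->(0,0)
  grid max=2 at (3,3)
Step 2: ant0:(1,3)->N->(0,3) | ant1:(0,0)->E->(0,1)
  grid max=1 at (0,1)
Step 3: ant0:(0,3)->S->(1,3) | ant1:(0,1)->E->(0,2)
  grid max=1 at (0,2)
Step 4: ant0:(1,3)->N->(0,3) | ant1:(0,2)->E->(0,3)
  grid max=3 at (0,3)
Step 5: ant0:(0,3)->S->(1,3) | ant1:(0,3)->S->(1,3)
  grid max=3 at (1,3)
Step 6: ant0:(1,3)->N->(0,3) | ant1:(1,3)->N->(0,3)
  grid max=5 at (0,3)
Final grid:
  0 0 0 5
  0 0 0 2
  0 0 0 0
  0 0 0 0
Max pheromone 5 at (0,3)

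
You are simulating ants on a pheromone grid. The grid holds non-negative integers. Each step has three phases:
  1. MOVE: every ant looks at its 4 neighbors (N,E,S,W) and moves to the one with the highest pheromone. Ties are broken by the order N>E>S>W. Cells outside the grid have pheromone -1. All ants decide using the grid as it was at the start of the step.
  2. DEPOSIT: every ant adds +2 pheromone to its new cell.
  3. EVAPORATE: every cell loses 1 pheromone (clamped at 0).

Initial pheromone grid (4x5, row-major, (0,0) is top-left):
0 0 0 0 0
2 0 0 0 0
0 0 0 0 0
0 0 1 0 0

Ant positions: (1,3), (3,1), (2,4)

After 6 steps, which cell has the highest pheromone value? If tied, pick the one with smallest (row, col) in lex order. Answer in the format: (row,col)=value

Answer: (0,4)=7

Derivation:
Step 1: ant0:(1,3)->N->(0,3) | ant1:(3,1)->E->(3,2) | ant2:(2,4)->N->(1,4)
  grid max=2 at (3,2)
Step 2: ant0:(0,3)->E->(0,4) | ant1:(3,2)->N->(2,2) | ant2:(1,4)->N->(0,4)
  grid max=3 at (0,4)
Step 3: ant0:(0,4)->S->(1,4) | ant1:(2,2)->S->(3,2) | ant2:(0,4)->S->(1,4)
  grid max=3 at (1,4)
Step 4: ant0:(1,4)->N->(0,4) | ant1:(3,2)->N->(2,2) | ant2:(1,4)->N->(0,4)
  grid max=5 at (0,4)
Step 5: ant0:(0,4)->S->(1,4) | ant1:(2,2)->S->(3,2) | ant2:(0,4)->S->(1,4)
  grid max=5 at (1,4)
Step 6: ant0:(1,4)->N->(0,4) | ant1:(3,2)->N->(2,2) | ant2:(1,4)->N->(0,4)
  grid max=7 at (0,4)
Final grid:
  0 0 0 0 7
  0 0 0 0 4
  0 0 1 0 0
  0 0 1 0 0
Max pheromone 7 at (0,4)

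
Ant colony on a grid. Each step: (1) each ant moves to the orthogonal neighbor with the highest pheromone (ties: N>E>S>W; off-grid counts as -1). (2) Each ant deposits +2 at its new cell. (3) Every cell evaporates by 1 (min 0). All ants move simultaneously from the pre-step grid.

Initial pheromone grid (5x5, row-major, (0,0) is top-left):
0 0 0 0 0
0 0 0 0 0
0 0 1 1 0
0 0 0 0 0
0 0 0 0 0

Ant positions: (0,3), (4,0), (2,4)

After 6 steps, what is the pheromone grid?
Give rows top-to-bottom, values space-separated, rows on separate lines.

After step 1: ants at (0,4),(3,0),(2,3)
  0 0 0 0 1
  0 0 0 0 0
  0 0 0 2 0
  1 0 0 0 0
  0 0 0 0 0
After step 2: ants at (1,4),(2,0),(1,3)
  0 0 0 0 0
  0 0 0 1 1
  1 0 0 1 0
  0 0 0 0 0
  0 0 0 0 0
After step 3: ants at (1,3),(1,0),(1,4)
  0 0 0 0 0
  1 0 0 2 2
  0 0 0 0 0
  0 0 0 0 0
  0 0 0 0 0
After step 4: ants at (1,4),(0,0),(1,3)
  1 0 0 0 0
  0 0 0 3 3
  0 0 0 0 0
  0 0 0 0 0
  0 0 0 0 0
After step 5: ants at (1,3),(0,1),(1,4)
  0 1 0 0 0
  0 0 0 4 4
  0 0 0 0 0
  0 0 0 0 0
  0 0 0 0 0
After step 6: ants at (1,4),(0,2),(1,3)
  0 0 1 0 0
  0 0 0 5 5
  0 0 0 0 0
  0 0 0 0 0
  0 0 0 0 0

0 0 1 0 0
0 0 0 5 5
0 0 0 0 0
0 0 0 0 0
0 0 0 0 0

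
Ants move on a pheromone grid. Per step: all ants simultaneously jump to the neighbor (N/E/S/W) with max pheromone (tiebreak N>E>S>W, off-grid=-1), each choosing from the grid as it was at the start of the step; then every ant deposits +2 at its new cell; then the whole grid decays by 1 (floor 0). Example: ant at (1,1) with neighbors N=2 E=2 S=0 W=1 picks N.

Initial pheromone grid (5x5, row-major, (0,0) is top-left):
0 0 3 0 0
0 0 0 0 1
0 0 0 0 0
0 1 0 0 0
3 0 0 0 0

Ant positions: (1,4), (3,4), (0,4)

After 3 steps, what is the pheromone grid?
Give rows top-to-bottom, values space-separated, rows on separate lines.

After step 1: ants at (0,4),(2,4),(1,4)
  0 0 2 0 1
  0 0 0 0 2
  0 0 0 0 1
  0 0 0 0 0
  2 0 0 0 0
After step 2: ants at (1,4),(1,4),(0,4)
  0 0 1 0 2
  0 0 0 0 5
  0 0 0 0 0
  0 0 0 0 0
  1 0 0 0 0
After step 3: ants at (0,4),(0,4),(1,4)
  0 0 0 0 5
  0 0 0 0 6
  0 0 0 0 0
  0 0 0 0 0
  0 0 0 0 0

0 0 0 0 5
0 0 0 0 6
0 0 0 0 0
0 0 0 0 0
0 0 0 0 0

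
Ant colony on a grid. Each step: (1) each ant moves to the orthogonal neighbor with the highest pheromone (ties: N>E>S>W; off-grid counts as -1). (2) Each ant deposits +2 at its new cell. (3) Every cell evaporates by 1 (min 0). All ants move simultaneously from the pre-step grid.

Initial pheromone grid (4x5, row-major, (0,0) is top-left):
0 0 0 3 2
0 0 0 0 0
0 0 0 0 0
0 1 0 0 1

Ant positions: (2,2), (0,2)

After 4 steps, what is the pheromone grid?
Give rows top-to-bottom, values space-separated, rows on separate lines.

After step 1: ants at (1,2),(0,3)
  0 0 0 4 1
  0 0 1 0 0
  0 0 0 0 0
  0 0 0 0 0
After step 2: ants at (0,2),(0,4)
  0 0 1 3 2
  0 0 0 0 0
  0 0 0 0 0
  0 0 0 0 0
After step 3: ants at (0,3),(0,3)
  0 0 0 6 1
  0 0 0 0 0
  0 0 0 0 0
  0 0 0 0 0
After step 4: ants at (0,4),(0,4)
  0 0 0 5 4
  0 0 0 0 0
  0 0 0 0 0
  0 0 0 0 0

0 0 0 5 4
0 0 0 0 0
0 0 0 0 0
0 0 0 0 0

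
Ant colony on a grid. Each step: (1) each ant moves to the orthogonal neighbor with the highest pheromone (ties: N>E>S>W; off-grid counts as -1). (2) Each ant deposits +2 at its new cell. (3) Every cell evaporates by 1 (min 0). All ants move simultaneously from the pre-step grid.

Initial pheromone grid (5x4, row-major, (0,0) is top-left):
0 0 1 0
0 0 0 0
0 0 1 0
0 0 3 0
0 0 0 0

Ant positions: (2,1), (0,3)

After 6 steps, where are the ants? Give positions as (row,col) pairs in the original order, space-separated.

Step 1: ant0:(2,1)->E->(2,2) | ant1:(0,3)->W->(0,2)
  grid max=2 at (0,2)
Step 2: ant0:(2,2)->S->(3,2) | ant1:(0,2)->E->(0,3)
  grid max=3 at (3,2)
Step 3: ant0:(3,2)->N->(2,2) | ant1:(0,3)->W->(0,2)
  grid max=2 at (0,2)
Step 4: ant0:(2,2)->S->(3,2) | ant1:(0,2)->E->(0,3)
  grid max=3 at (3,2)
Step 5: ant0:(3,2)->N->(2,2) | ant1:(0,3)->W->(0,2)
  grid max=2 at (0,2)
Step 6: ant0:(2,2)->S->(3,2) | ant1:(0,2)->E->(0,3)
  grid max=3 at (3,2)

(3,2) (0,3)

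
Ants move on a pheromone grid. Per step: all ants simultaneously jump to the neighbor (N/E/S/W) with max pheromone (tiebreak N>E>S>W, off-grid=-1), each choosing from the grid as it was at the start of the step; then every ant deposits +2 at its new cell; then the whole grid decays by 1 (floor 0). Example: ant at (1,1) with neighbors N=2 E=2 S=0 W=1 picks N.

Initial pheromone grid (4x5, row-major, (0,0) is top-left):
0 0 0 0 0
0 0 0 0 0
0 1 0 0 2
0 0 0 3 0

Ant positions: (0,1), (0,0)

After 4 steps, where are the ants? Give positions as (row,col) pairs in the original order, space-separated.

Step 1: ant0:(0,1)->E->(0,2) | ant1:(0,0)->E->(0,1)
  grid max=2 at (3,3)
Step 2: ant0:(0,2)->W->(0,1) | ant1:(0,1)->E->(0,2)
  grid max=2 at (0,1)
Step 3: ant0:(0,1)->E->(0,2) | ant1:(0,2)->W->(0,1)
  grid max=3 at (0,1)
Step 4: ant0:(0,2)->W->(0,1) | ant1:(0,1)->E->(0,2)
  grid max=4 at (0,1)

(0,1) (0,2)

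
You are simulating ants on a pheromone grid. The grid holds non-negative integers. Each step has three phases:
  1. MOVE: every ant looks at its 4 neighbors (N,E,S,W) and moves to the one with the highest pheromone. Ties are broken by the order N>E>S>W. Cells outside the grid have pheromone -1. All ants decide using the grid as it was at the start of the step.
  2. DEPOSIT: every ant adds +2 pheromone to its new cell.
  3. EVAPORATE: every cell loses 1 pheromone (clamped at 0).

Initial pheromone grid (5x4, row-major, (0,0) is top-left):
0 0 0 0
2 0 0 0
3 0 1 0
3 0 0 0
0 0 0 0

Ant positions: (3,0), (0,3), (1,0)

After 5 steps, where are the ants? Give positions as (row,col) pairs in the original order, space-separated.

Step 1: ant0:(3,0)->N->(2,0) | ant1:(0,3)->S->(1,3) | ant2:(1,0)->S->(2,0)
  grid max=6 at (2,0)
Step 2: ant0:(2,0)->S->(3,0) | ant1:(1,3)->N->(0,3) | ant2:(2,0)->S->(3,0)
  grid max=5 at (2,0)
Step 3: ant0:(3,0)->N->(2,0) | ant1:(0,3)->S->(1,3) | ant2:(3,0)->N->(2,0)
  grid max=8 at (2,0)
Step 4: ant0:(2,0)->S->(3,0) | ant1:(1,3)->N->(0,3) | ant2:(2,0)->S->(3,0)
  grid max=7 at (2,0)
Step 5: ant0:(3,0)->N->(2,0) | ant1:(0,3)->S->(1,3) | ant2:(3,0)->N->(2,0)
  grid max=10 at (2,0)

(2,0) (1,3) (2,0)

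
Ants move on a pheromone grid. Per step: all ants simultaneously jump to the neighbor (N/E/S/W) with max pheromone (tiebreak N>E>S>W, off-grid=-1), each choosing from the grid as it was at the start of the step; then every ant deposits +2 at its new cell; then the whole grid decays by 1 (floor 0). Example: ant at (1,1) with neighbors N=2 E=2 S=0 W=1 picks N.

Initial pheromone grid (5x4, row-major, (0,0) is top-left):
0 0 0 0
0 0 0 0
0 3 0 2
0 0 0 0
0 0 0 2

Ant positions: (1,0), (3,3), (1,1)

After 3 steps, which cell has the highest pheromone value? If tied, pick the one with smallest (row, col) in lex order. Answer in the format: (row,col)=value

Step 1: ant0:(1,0)->N->(0,0) | ant1:(3,3)->N->(2,3) | ant2:(1,1)->S->(2,1)
  grid max=4 at (2,1)
Step 2: ant0:(0,0)->E->(0,1) | ant1:(2,3)->N->(1,3) | ant2:(2,1)->N->(1,1)
  grid max=3 at (2,1)
Step 3: ant0:(0,1)->S->(1,1) | ant1:(1,3)->S->(2,3) | ant2:(1,1)->S->(2,1)
  grid max=4 at (2,1)
Final grid:
  0 0 0 0
  0 2 0 0
  0 4 0 3
  0 0 0 0
  0 0 0 0
Max pheromone 4 at (2,1)

Answer: (2,1)=4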